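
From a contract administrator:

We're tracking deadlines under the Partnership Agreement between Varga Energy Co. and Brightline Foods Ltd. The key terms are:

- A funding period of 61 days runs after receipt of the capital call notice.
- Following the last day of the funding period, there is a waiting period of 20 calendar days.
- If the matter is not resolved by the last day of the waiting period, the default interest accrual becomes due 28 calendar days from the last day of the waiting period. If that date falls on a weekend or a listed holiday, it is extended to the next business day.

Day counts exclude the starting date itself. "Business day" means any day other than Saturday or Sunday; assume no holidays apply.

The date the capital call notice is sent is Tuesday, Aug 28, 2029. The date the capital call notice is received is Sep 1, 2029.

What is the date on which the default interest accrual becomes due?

The last day of the funding period: Sep 1, 2029 + 61 days = Nov 1, 2029.
The last day of the waiting period: 20 calendar days after Nov 1, 2029 is Nov 21, 2029.
Adding 28 calendar days to Nov 21, 2029 gives Dec 19, 2029, which is the date on which the default interest accrual becomes due. Dec 19, 2029 is a Wednesday, so no roll-forward applies.

Dec 19, 2029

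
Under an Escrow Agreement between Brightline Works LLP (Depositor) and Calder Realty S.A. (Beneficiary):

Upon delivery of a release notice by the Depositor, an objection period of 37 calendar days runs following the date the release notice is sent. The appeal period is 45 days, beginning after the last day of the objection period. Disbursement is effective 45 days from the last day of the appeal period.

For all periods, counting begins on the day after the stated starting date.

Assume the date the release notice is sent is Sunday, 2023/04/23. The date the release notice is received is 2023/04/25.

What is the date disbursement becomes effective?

The last day of the objection period: 37 calendar days after 2023/04/23 is 2023/05/30.
The last day of the appeal period: 2023/05/30 + 45 days = 2023/07/14.
The date disbursement becomes effective: 45 calendar days after 2023/07/14 is 2023/08/28.

2023/08/28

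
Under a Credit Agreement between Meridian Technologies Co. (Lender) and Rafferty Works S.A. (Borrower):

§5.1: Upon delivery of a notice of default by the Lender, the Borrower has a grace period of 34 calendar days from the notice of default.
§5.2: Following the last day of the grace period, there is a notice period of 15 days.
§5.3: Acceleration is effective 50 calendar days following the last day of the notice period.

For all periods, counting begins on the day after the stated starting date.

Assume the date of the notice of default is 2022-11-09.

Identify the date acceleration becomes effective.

The last day of the grace period: 2022-11-09 + 34 days = 2022-12-13.
The last day of the notice period: 2022-12-13 + 15 days = 2022-12-28.
The date acceleration becomes effective: 2022-12-28 + 50 days = 2023-02-16.

2023-02-16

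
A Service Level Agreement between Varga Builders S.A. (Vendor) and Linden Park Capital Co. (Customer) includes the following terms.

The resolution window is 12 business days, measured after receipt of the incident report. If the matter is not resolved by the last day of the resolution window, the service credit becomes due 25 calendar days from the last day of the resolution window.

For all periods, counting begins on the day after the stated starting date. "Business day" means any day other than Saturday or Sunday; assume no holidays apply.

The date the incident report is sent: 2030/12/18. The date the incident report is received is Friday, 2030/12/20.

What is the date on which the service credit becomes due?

The last day of the resolution window: counting 12 business days from Friday, 2030/12/20 (Dec 23, Dec 24, Dec 25, Dec 26, …, Jan 3, Jan 6, Jan 7, skipping weekends) reaches Tuesday, 2031/01/07.
The date on which the service credit becomes due: 2031/01/07 + 25 days = 2031/02/01.

2031/02/01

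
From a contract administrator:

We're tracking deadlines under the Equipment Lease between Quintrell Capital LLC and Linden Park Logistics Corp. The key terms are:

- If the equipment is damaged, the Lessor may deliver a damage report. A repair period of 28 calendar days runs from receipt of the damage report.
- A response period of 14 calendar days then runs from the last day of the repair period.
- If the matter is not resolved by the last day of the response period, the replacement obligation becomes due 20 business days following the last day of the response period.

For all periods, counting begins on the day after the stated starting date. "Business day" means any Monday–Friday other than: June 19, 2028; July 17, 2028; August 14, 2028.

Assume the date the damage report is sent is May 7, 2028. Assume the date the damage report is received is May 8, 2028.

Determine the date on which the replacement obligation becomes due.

July 18, 2028

The last day of the repair period: 28 calendar days after May 8, 2028 is June 5, 2028.
Adding 14 calendar days to June 5, 2028 gives June 19, 2028, which is the last day of the response period.
The date on which the replacement obligation becomes due: counting 20 business days from Monday, June 19, 2028 (Jun 20, Jun 21, Jun 22, Jun 23, …, Jul 13, Jul 14, Jul 18, skipping weekends and the listed holiday on Jul 17) reaches Tuesday, July 18, 2028.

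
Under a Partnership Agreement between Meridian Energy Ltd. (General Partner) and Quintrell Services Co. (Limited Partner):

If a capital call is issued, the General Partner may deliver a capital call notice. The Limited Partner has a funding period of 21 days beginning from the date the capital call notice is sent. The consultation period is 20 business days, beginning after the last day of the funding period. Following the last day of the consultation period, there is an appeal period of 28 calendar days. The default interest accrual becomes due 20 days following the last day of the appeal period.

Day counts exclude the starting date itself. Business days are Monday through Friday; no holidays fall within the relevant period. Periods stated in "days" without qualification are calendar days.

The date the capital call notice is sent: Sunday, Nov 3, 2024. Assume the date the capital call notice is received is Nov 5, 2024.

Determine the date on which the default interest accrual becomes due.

Adding 21 calendar days to Nov 3, 2024 gives Nov 24, 2024, which is the last day of the funding period.
The last day of the consultation period: 20 business days after Sunday, Nov 24, 2024, skipping weekends — Nov 25, Nov 26, Nov 27, Nov 28, …, Dec 18, Dec 19, Dec 20 — lands on Friday, Dec 20, 2024.
The last day of the appeal period: 28 calendar days after Dec 20, 2024 is Jan 17, 2025.
Adding 20 calendar days to Jan 17, 2025 gives Feb 6, 2025, which is the date on which the default interest accrual becomes due.

Feb 6, 2025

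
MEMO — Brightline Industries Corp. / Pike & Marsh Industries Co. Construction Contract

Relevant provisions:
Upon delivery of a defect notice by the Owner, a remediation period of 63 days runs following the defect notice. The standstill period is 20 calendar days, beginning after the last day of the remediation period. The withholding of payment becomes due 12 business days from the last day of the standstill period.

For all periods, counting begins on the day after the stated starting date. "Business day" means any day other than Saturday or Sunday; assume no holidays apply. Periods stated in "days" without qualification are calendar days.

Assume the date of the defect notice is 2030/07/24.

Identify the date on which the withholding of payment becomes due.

2030/10/31

Adding 63 calendar days to 2030/07/24 gives 2030/09/25, which is the last day of the remediation period.
Adding 20 calendar days to 2030/09/25 gives 2030/10/15, which is the last day of the standstill period.
The date on which the withholding of payment becomes due: counting 12 business days from Tuesday, 2030/10/15 (Oct 16, Oct 17, Oct 18, Oct 21, …, Oct 29, Oct 30, Oct 31, skipping weekends) reaches Thursday, 2030/10/31.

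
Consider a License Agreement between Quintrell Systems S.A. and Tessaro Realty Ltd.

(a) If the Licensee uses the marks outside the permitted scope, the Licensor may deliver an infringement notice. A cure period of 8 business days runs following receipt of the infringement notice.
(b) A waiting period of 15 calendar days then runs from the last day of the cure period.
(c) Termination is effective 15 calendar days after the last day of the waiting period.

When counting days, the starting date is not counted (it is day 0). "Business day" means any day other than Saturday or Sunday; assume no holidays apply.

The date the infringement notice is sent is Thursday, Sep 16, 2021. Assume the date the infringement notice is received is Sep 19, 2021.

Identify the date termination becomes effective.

From Sunday, Sep 19, 2021, 8 business days (Sep 20, Sep 21, Sep 22, Sep 23, Sep 24, Sep 27, Sep 28, Sep 29, skipping weekends) brings us to Wednesday, Sep 29, 2021, which is the last day of the cure period.
Adding 15 calendar days to Sep 29, 2021 gives Oct 14, 2021, which is the last day of the waiting period.
Adding 15 calendar days to Oct 14, 2021 gives Oct 29, 2021, which is the date termination becomes effective.

Oct 29, 2021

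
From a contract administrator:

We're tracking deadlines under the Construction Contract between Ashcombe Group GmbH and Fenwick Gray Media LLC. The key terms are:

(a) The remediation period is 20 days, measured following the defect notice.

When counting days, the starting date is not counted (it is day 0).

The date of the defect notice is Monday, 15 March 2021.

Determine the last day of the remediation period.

4 April 2021

The last day of the remediation period: 15 March 2021 + 20 days = 4 April 2021.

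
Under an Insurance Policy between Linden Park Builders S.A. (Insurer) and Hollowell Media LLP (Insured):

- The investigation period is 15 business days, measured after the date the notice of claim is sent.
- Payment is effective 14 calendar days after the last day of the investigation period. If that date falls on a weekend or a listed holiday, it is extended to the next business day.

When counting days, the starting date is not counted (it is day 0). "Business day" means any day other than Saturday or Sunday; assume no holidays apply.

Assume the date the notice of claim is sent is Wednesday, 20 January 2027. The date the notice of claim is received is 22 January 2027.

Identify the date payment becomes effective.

24 February 2027

From Wednesday, 20 January 2027, 15 business days (Jan 21, Jan 22, Jan 25, Jan 26, …, Feb 8, Feb 9, Feb 10, skipping weekends) brings us to Wednesday, 10 February 2027, which is the last day of the investigation period.
The date payment becomes effective: 10 February 2027 + 14 days = 24 February 2027. 24 February 2027 is a Wednesday, so no roll-forward applies.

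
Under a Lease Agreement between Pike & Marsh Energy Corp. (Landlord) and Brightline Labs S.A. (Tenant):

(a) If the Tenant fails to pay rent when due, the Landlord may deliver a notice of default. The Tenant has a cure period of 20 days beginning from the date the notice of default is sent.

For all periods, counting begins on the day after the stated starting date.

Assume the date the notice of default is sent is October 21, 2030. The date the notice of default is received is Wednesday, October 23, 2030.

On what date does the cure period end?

The last day of the cure period: 20 calendar days after October 21, 2030 is November 10, 2030.

November 10, 2030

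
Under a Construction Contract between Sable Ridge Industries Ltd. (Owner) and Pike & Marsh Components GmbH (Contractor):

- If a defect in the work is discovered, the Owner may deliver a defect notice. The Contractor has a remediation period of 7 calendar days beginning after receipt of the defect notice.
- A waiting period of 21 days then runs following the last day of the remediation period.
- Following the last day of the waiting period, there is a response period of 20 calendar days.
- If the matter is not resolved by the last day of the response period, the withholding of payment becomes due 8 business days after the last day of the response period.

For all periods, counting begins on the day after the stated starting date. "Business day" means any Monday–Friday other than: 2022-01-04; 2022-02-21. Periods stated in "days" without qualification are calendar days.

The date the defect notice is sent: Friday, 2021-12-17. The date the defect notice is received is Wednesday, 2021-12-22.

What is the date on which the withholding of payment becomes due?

2022-02-18

The last day of the remediation period: 7 calendar days after 2021-12-22 is 2021-12-29.
The last day of the waiting period: 21 calendar days after 2021-12-29 is 2022-01-19.
The last day of the response period: 2022-01-19 + 20 days = 2022-02-08.
From Tuesday, 2022-02-08, 8 business days (Feb 9, Feb 10, Feb 11, Feb 14, Feb 15, Feb 16, Feb 17, Feb 18, skipping weekends) brings us to Friday, 2022-02-18, which is the date on which the withholding of payment becomes due.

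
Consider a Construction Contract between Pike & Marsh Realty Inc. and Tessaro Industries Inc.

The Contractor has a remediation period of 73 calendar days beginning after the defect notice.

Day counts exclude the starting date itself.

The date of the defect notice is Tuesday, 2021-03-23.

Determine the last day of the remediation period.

Adding 73 calendar days to 2021-03-23 gives 2021-06-04, which is the last day of the remediation period.

2021-06-04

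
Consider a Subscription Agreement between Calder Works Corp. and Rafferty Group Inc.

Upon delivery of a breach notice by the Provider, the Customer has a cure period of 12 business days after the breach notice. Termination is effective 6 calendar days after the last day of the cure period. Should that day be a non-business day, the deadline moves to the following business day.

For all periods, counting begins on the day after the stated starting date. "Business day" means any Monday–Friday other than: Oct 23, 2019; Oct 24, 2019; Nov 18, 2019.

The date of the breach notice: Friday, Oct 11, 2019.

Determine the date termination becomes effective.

Nov 6, 2019

From Friday, Oct 11, 2019, 12 business days (Oct 14, Oct 15, Oct 16, Oct 17, …, Oct 29, Oct 30, Oct 31, skipping weekends and the listed holidays on Oct 23, Oct 24) brings us to Thursday, Oct 31, 2019, which is the last day of the cure period.
Adding 6 calendar days to Oct 31, 2019 gives Nov 6, 2019, which is the date termination becomes effective. Nov 6, 2019 is a Wednesday and is not a listed holiday, so no roll-forward applies.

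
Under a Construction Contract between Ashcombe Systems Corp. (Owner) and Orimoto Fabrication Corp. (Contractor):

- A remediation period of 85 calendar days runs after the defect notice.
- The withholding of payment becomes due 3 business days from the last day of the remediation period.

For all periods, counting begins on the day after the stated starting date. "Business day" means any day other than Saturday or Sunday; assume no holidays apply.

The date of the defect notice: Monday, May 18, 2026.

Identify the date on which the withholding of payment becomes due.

Aug 14, 2026

Adding 85 calendar days to May 18, 2026 gives Aug 11, 2026, which is the last day of the remediation period.
The date on which the withholding of payment becomes due: 3 business days after Tuesday, Aug 11, 2026, skipping weekends — Aug 12, Aug 13, Aug 14 — lands on Friday, Aug 14, 2026.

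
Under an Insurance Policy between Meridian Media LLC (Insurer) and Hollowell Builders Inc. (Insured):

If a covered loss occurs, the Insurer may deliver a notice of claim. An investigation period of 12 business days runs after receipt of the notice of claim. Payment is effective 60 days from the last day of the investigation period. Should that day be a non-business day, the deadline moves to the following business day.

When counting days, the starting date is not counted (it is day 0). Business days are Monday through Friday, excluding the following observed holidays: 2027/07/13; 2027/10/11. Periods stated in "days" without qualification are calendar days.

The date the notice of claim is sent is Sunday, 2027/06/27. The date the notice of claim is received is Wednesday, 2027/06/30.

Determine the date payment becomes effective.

From Wednesday, 2027/06/30, 12 business days (Jul 1, Jul 2, Jul 5, Jul 6, …, Jul 15, Jul 16, Jul 19, skipping weekends and the listed holiday on Jul 13) brings us to Monday, 2027/07/19, which is the last day of the investigation period.
The date payment becomes effective: 2027/07/19 + 60 days = 2027/09/17. 2027/09/17 is a Friday and is not a listed holiday, so no roll-forward applies.

2027/09/17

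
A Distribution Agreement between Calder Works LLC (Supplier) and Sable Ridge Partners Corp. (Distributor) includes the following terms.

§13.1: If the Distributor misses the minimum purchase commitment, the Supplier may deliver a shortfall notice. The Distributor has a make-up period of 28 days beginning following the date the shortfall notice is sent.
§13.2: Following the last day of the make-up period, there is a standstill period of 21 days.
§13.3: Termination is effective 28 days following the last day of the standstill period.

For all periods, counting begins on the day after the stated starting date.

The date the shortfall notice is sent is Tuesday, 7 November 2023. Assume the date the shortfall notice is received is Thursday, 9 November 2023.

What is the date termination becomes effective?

23 January 2024

Adding 28 calendar days to 7 November 2023 gives 5 December 2023, which is the last day of the make-up period.
The last day of the standstill period: 21 calendar days after 5 December 2023 is 26 December 2023.
Adding 28 calendar days to 26 December 2023 gives 23 January 2024, which is the date termination becomes effective.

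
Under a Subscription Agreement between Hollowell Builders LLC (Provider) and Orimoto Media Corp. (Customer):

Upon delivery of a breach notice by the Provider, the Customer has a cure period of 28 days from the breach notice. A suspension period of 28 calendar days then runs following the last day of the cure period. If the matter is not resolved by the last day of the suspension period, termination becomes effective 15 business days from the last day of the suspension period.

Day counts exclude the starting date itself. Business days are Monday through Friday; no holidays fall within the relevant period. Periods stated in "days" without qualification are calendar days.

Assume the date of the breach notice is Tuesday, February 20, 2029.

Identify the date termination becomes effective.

May 8, 2029

The last day of the cure period: February 20, 2029 + 28 days = March 20, 2029.
The last day of the suspension period: 28 calendar days after March 20, 2029 is April 17, 2029.
From Tuesday, April 17, 2029, 15 business days (Apr 18, Apr 19, Apr 20, Apr 23, …, May 4, May 7, May 8, skipping weekends) brings us to Tuesday, May 8, 2029, which is the date termination becomes effective.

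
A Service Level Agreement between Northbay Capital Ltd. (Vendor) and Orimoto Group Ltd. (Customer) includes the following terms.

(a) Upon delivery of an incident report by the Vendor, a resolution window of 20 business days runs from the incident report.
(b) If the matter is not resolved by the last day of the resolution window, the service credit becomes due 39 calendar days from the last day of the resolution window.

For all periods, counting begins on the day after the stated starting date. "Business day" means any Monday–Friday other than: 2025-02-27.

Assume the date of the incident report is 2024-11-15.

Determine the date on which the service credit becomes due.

The last day of the resolution window: counting 20 business days from Friday, 2024-11-15 (Nov 18, Nov 19, Nov 20, Nov 21, …, Dec 11, Dec 12, Dec 13, skipping weekends) reaches Friday, 2024-12-13.
Adding 39 calendar days to 2024-12-13 gives 2025-01-21, which is the date on which the service credit becomes due.

2025-01-21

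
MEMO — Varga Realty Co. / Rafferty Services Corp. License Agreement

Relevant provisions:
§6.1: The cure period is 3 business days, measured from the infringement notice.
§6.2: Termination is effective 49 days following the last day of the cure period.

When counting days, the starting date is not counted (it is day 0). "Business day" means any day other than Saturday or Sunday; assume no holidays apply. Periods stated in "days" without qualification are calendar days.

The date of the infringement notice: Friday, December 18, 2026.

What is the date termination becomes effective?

February 10, 2027

The last day of the cure period: 3 business days after Friday, December 18, 2026, skipping weekends — Dec 21, Dec 22, Dec 23 — lands on Wednesday, December 23, 2026.
Adding 49 calendar days to December 23, 2026 gives February 10, 2027, which is the date termination becomes effective.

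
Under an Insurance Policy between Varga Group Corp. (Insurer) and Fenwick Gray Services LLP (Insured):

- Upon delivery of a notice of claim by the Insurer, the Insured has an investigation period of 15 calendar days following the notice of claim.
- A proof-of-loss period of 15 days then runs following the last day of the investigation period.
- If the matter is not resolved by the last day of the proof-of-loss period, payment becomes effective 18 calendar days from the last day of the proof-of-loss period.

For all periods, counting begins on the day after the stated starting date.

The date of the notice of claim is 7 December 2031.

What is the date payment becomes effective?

Adding 15 calendar days to 7 December 2031 gives 22 December 2031, which is the last day of the investigation period.
The last day of the proof-of-loss period: 15 calendar days after 22 December 2031 is 6 January 2032.
The date payment becomes effective: 6 January 2032 + 18 days = 24 January 2032.

24 January 2032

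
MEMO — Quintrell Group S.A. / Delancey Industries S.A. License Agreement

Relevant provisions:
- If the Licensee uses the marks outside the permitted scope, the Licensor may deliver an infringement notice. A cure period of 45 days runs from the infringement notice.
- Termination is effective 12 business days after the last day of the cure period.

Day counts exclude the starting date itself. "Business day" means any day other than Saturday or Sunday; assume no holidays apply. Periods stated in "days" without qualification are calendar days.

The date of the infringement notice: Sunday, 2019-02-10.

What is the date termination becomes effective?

2019-04-12

The last day of the cure period: 2019-02-10 + 45 days = 2019-03-27.
The date termination becomes effective: counting 12 business days from Wednesday, 2019-03-27 (Mar 28, Mar 29, Apr 1, Apr 2, …, Apr 10, Apr 11, Apr 12, skipping weekends) reaches Friday, 2019-04-12.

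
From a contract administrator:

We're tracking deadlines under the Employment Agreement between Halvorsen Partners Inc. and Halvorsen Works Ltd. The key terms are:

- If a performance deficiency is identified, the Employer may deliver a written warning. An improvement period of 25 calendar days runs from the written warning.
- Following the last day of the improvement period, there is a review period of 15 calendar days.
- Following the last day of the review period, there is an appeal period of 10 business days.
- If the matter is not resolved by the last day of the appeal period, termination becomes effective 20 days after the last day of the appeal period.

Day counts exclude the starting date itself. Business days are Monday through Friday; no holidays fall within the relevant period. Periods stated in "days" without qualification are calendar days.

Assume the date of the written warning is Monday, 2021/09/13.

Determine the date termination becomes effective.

2021/11/25

The last day of the improvement period: 2021/09/13 + 25 days = 2021/10/08.
The last day of the review period: 2021/10/08 + 15 days = 2021/10/23.
The last day of the appeal period: counting 10 business days from Saturday, 2021/10/23 (Oct 25, Oct 26, Oct 27, Oct 28, Oct 29, Nov 1, Nov 2, Nov 3, Nov 4, Nov 5, skipping weekends) reaches Friday, 2021/11/05.
The date termination becomes effective: 2021/11/05 + 20 days = 2021/11/25.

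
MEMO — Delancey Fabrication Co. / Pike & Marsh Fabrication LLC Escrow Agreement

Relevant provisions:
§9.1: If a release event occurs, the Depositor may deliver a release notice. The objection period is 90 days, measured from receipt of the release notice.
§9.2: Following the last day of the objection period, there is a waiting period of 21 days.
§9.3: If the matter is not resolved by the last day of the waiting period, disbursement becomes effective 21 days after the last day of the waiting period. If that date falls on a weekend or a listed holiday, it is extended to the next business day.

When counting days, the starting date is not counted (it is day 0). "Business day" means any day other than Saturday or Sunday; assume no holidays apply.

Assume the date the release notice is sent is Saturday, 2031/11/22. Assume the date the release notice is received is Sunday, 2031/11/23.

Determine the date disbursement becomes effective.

2032/04/05

The last day of the objection period: 90 calendar days after 2031/11/23 is 2032/02/21.
Adding 21 calendar days to 2032/02/21 gives 2032/03/13, which is the last day of the waiting period.
The date disbursement becomes effective: 2032/03/13 + 21 days = 2032/04/03. That falls on a Saturday, so it rolls to the next business day, Monday, 2032/04/05.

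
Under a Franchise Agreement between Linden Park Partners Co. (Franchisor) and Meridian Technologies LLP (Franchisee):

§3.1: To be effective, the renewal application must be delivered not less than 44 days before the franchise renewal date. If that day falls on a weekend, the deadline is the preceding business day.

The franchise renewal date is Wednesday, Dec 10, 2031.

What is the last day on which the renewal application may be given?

Dec 10, 2031 minus 44 days is Oct 27, 2031. That is a Monday, so no adjustment is needed.

Oct 27, 2031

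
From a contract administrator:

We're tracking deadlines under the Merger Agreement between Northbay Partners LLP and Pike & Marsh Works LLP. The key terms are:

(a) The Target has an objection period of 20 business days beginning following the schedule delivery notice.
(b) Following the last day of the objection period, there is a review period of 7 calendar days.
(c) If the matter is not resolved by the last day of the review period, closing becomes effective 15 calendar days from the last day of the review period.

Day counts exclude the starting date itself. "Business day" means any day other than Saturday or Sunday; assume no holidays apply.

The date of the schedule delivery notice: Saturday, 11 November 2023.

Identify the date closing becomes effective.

30 December 2023

The last day of the objection period: 20 business days after Saturday, 11 November 2023, skipping weekends — Nov 13, Nov 14, Nov 15, Nov 16, …, Dec 6, Dec 7, Dec 8 — lands on Friday, 8 December 2023.
The last day of the review period: 7 calendar days after 8 December 2023 is 15 December 2023.
The date closing becomes effective: 15 calendar days after 15 December 2023 is 30 December 2023.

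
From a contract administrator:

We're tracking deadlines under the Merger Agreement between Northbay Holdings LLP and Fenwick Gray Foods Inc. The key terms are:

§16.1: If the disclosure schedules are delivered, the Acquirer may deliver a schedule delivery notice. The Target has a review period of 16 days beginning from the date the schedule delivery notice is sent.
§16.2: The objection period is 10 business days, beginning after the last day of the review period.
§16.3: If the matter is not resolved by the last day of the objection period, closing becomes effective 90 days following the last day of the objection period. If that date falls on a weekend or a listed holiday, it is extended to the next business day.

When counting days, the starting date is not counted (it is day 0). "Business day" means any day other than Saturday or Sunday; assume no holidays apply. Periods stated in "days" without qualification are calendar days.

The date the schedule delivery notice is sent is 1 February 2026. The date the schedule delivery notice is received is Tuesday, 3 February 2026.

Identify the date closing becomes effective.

Adding 16 calendar days to 1 February 2026 gives 17 February 2026, which is the last day of the review period.
From Tuesday, 17 February 2026, 10 business days (Feb 18, Feb 19, Feb 20, Feb 23, Feb 24, Feb 25, Feb 26, Feb 27, Mar 2, Mar 3, skipping weekends) brings us to Tuesday, 3 March 2026, which is the last day of the objection period.
Adding 90 calendar days to 3 March 2026 gives 1 June 2026, which is the date closing becomes effective. 1 June 2026 is a Monday, so no roll-forward applies.

1 June 2026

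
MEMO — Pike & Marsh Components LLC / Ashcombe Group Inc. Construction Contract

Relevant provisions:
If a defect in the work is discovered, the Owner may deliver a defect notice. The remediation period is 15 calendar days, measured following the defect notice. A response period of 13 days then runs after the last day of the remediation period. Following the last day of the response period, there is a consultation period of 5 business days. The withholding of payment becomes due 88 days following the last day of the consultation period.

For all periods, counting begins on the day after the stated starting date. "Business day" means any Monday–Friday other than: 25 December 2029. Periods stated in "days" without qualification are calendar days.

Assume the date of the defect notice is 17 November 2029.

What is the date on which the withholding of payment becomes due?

Adding 15 calendar days to 17 November 2029 gives 2 December 2029, which is the last day of the remediation period.
The last day of the response period: 2 December 2029 + 13 days = 15 December 2029.
From Saturday, 15 December 2029, 5 business days (Dec 17, Dec 18, Dec 19, Dec 20, Dec 21, skipping weekends) brings us to Friday, 21 December 2029, which is the last day of the consultation period.
Adding 88 calendar days to 21 December 2029 gives 19 March 2030, which is the date on which the withholding of payment becomes due.

19 March 2030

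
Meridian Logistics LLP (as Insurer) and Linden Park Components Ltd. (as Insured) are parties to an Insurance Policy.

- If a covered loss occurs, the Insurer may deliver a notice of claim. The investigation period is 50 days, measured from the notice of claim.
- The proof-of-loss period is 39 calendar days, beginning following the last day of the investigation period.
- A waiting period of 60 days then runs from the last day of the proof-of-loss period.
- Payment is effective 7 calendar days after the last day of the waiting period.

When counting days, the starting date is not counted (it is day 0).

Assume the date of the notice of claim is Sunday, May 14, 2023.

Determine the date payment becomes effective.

Oct 17, 2023

The last day of the investigation period: May 14, 2023 + 50 days = Jul 3, 2023.
Adding 39 calendar days to Jul 3, 2023 gives Aug 11, 2023, which is the last day of the proof-of-loss period.
The last day of the waiting period: Aug 11, 2023 + 60 days = Oct 10, 2023.
The date payment becomes effective: Oct 10, 2023 + 7 days = Oct 17, 2023.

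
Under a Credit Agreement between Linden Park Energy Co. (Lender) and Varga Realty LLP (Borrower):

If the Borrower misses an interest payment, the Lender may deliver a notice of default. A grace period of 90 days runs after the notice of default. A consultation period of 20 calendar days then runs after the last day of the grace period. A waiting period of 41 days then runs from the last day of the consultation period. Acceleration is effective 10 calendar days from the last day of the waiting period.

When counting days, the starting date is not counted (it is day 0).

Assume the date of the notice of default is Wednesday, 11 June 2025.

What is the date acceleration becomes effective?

The last day of the grace period: 90 calendar days after 11 June 2025 is 9 September 2025.
The last day of the consultation period: 9 September 2025 + 20 days = 29 September 2025.
Adding 41 calendar days to 29 September 2025 gives 9 November 2025, which is the last day of the waiting period.
The date acceleration becomes effective: 10 calendar days after 9 November 2025 is 19 November 2025.

19 November 2025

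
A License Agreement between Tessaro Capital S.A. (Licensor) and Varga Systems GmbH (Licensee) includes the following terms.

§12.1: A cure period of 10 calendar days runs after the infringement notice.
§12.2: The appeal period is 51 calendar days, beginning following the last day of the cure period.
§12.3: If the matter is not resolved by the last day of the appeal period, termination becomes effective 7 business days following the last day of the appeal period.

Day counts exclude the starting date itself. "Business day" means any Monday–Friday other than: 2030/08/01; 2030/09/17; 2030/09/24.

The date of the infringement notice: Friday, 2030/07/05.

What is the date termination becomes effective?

Adding 10 calendar days to 2030/07/05 gives 2030/07/15, which is the last day of the cure period.
Adding 51 calendar days to 2030/07/15 gives 2030/09/04, which is the last day of the appeal period.
From Wednesday, 2030/09/04, 7 business days (Sep 5, Sep 6, Sep 9, Sep 10, Sep 11, Sep 12, Sep 13, skipping weekends) brings us to Friday, 2030/09/13, which is the date termination becomes effective.

2030/09/13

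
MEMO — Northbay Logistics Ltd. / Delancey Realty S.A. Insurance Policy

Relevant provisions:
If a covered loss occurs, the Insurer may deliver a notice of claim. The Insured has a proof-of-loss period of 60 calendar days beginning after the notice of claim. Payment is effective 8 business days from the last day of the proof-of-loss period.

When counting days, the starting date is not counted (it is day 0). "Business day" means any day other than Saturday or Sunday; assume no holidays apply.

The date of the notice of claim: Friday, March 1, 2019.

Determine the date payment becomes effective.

May 10, 2019

The last day of the proof-of-loss period: 60 calendar days after March 1, 2019 is April 30, 2019.
The date payment becomes effective: counting 8 business days from Tuesday, April 30, 2019 (May 1, May 2, May 3, May 6, May 7, May 8, May 9, May 10, skipping weekends) reaches Friday, May 10, 2019.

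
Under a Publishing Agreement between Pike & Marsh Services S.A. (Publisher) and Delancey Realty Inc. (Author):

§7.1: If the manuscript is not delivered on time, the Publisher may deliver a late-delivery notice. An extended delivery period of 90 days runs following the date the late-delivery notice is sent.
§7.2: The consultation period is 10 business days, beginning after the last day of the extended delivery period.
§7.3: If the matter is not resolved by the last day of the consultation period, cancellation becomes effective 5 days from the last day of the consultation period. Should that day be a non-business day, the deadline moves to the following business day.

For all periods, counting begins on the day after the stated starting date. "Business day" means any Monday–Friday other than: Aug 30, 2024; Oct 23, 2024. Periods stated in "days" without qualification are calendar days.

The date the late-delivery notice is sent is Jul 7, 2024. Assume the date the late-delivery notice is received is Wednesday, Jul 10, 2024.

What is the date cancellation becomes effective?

Oct 24, 2024

The last day of the extended delivery period: Jul 7, 2024 + 90 days = Oct 5, 2024.
The last day of the consultation period: 10 business days after Saturday, Oct 5, 2024, skipping weekends — Oct 7, Oct 8, Oct 9, Oct 10, Oct 11, Oct 14, Oct 15, Oct 16, Oct 17, Oct 18 — lands on Friday, Oct 18, 2024.
The date cancellation becomes effective: 5 calendar days after Oct 18, 2024 is Oct 23, 2024. That falls on Wednesday, a listed holiday, so it rolls to the next business day, Thursday, Oct 24, 2024.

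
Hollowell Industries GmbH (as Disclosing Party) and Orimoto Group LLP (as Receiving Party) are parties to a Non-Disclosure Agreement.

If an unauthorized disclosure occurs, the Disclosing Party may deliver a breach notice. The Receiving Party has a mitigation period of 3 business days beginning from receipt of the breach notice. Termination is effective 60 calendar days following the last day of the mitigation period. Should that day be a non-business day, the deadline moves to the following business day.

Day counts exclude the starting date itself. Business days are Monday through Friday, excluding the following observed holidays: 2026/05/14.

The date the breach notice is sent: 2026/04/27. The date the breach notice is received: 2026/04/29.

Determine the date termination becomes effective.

2026/07/03

The last day of the mitigation period: counting 3 business days from Wednesday, 2026/04/29 (Apr 30, May 1, May 4, skipping weekends) reaches Monday, 2026/05/04.
The date termination becomes effective: 2026/05/04 + 60 days = 2026/07/03. 2026/07/03 is a Friday and is not a listed holiday, so no roll-forward applies.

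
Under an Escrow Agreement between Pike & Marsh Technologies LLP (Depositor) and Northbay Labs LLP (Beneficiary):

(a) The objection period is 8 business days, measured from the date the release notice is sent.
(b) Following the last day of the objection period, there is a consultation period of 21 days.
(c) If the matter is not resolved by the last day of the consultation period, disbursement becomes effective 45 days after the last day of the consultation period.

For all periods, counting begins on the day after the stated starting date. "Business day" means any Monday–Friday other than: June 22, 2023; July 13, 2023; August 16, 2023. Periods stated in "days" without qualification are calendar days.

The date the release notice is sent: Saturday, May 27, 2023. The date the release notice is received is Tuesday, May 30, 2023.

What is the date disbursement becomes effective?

The last day of the objection period: 8 business days after Saturday, May 27, 2023, skipping weekends — May 29, May 30, May 31, Jun 1, Jun 2, Jun 5, Jun 6, Jun 7 — lands on Wednesday, June 7, 2023.
The last day of the consultation period: June 7, 2023 + 21 days = June 28, 2023.
Adding 45 calendar days to June 28, 2023 gives August 12, 2023, which is the date disbursement becomes effective.

August 12, 2023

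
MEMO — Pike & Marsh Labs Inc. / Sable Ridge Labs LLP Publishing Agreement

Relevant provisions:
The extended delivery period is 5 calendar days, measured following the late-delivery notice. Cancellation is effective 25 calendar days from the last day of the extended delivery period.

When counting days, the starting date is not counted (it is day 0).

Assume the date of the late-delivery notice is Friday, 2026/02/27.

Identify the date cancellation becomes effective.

2026/03/29

The last day of the extended delivery period: 5 calendar days after 2026/02/27 is 2026/03/04.
The date cancellation becomes effective: 25 calendar days after 2026/03/04 is 2026/03/29.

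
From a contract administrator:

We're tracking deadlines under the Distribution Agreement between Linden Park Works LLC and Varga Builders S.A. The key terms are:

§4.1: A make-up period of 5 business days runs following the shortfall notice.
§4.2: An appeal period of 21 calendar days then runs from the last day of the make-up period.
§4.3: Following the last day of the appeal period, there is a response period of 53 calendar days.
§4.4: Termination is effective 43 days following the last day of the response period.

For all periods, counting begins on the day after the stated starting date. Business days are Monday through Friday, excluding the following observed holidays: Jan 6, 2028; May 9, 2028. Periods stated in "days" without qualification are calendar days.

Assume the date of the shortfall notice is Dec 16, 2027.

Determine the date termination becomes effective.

Apr 18, 2028

The last day of the make-up period: counting 5 business days from Thursday, Dec 16, 2027 (Dec 17, Dec 20, Dec 21, Dec 22, Dec 23, skipping weekends) reaches Thursday, Dec 23, 2027.
The last day of the appeal period: Dec 23, 2027 + 21 days = Jan 13, 2028.
The last day of the response period: Jan 13, 2028 + 53 days = Mar 6, 2028.
The date termination becomes effective: 43 calendar days after Mar 6, 2028 is Apr 18, 2028.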